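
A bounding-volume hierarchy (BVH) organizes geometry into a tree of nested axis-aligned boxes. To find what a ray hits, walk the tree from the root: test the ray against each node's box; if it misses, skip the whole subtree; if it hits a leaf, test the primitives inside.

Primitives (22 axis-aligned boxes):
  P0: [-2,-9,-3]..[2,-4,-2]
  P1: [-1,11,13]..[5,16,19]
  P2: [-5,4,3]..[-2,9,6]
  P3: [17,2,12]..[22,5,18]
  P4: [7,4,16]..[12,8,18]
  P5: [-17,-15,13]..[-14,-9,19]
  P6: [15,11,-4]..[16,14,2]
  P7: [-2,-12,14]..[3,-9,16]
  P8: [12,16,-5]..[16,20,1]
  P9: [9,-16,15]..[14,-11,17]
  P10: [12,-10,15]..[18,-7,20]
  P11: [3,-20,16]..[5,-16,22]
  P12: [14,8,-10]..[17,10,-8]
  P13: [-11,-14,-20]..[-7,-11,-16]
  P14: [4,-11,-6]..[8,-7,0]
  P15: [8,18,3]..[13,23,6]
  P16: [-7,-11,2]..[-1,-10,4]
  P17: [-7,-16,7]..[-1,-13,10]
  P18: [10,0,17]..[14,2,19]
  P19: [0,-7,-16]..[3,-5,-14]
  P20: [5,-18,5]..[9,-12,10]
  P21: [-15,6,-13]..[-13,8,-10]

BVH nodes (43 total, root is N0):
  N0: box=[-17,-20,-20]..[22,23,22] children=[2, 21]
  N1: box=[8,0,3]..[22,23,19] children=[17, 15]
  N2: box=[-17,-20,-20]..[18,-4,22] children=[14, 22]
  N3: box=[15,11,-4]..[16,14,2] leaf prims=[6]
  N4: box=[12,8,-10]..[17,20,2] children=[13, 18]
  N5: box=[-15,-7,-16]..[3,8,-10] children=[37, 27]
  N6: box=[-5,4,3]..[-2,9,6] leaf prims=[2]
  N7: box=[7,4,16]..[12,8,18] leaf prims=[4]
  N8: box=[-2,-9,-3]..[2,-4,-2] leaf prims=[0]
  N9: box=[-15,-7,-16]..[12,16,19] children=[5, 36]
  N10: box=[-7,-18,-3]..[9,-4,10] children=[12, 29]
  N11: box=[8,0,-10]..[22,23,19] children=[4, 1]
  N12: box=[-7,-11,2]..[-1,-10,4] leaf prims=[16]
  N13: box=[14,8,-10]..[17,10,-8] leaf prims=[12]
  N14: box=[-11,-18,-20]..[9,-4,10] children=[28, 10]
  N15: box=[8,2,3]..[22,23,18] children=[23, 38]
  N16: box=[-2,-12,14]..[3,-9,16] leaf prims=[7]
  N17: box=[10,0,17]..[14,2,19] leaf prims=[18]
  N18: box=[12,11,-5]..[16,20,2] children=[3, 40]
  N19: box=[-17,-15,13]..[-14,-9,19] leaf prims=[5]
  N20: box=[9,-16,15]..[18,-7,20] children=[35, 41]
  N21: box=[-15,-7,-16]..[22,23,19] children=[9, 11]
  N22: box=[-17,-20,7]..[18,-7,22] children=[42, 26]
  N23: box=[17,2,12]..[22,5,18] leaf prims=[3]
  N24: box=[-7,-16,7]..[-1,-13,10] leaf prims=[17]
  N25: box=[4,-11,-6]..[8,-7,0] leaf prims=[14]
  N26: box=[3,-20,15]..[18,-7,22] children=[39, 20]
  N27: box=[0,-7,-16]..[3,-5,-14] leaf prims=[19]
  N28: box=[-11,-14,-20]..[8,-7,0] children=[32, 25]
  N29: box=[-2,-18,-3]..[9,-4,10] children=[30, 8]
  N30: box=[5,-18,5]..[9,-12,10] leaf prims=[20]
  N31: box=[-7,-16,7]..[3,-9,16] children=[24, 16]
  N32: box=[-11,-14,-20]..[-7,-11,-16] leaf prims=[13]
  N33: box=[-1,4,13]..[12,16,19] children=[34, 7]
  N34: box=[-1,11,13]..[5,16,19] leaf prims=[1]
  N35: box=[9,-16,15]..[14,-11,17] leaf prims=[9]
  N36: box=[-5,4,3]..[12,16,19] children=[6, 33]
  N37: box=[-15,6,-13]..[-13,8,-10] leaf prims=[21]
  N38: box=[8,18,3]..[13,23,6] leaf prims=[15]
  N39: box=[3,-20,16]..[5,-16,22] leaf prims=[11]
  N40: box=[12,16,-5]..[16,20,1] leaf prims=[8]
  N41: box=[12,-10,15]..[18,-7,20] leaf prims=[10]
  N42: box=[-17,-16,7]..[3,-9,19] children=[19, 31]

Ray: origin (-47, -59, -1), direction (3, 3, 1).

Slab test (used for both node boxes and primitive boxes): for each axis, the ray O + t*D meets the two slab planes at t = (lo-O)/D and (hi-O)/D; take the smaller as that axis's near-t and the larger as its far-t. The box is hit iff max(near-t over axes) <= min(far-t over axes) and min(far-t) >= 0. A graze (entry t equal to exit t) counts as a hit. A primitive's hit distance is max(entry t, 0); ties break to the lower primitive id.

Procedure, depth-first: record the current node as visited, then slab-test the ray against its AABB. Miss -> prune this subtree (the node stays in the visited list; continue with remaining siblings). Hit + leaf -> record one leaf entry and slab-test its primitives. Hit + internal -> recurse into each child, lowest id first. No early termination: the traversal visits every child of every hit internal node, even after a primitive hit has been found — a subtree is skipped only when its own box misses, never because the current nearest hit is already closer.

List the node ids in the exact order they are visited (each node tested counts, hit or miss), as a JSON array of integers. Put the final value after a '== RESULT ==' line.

Traverse from the root:
N0 x:[10,23] y:[13,82/3] z:[-19,23] -> hit [13,23], descend [2, 21]
  N2 x:[10,65/3] y:[13,55/3] z:[-19,23] -> hit [13,55/3], descend [14, 22]
    N14 x:[12,56/3] y:[41/3,55/3] z:[-19,11] -> miss, prune
    N22 x:[10,65/3] y:[13,52/3] z:[8,23] -> hit [13,52/3], descend [26, 42]
      N26 x:[50/3,65/3] y:[13,52/3] z:[16,23] -> hit [50/3,52/3], descend [20, 39]
        N20 x:[56/3,65/3] y:[43/3,52/3] z:[16,21] -> miss, prune
        N39 x:[50/3,52/3] y:[13,43/3] z:[17,23] -> miss, prune
      N42 x:[10,50/3] y:[43/3,50/3] z:[8,20] -> hit [43/3,50/3], descend [19, 31]
        N19 x:[10,11] y:[44/3,50/3] z:[14,20] -> miss, prune
        N31 x:[40/3,50/3] y:[43/3,50/3] z:[8,17] -> hit [43/3,50/3], descend [16, 24]
          N16 x:[15,50/3] y:[47/3,50/3] z:[15,17] -> hit [47/3,50/3] leaf, test {P7@t=47/3}
          N24 x:[40/3,46/3] y:[43/3,46/3] z:[8,11] -> miss, prune
  N21 x:[32/3,23] y:[52/3,82/3] z:[-15,20] -> hit [52/3,20], descend [9, 11]
    N9 x:[32/3,59/3] y:[52/3,25] z:[-15,20] -> hit [52/3,59/3], descend [5, 36]
      N5 x:[32/3,50/3] y:[52/3,67/3] z:[-15,-9] -> miss, prune
      N36 x:[14,59/3] y:[21,25] z:[4,20] -> miss, prune
    N11 x:[55/3,23] y:[59/3,82/3] z:[-9,20] -> hit [59/3,20], descend [1, 4]
      N1 x:[55/3,23] y:[59/3,82/3] z:[4,20] -> hit [59/3,20], descend [15, 17]
        N15 x:[55/3,23] y:[61/3,82/3] z:[4,19] -> miss, prune
        N17 x:[19,61/3] y:[59/3,61/3] z:[18,20] -> hit [59/3,20] leaf, test {P18@t=59/3}
      N4 x:[59/3,64/3] y:[67/3,79/3] z:[-9,3] -> miss, prune

order=[0, 2, 14, 22, 26, 20, 39, 42, 19, 31, 16, 24, 21, 9, 5, 36, 11, 1, 15, 17, 4]  |boxes|=21  |leaves|=2  hit=P7

== RESULT ==
[0, 2, 14, 22, 26, 20, 39, 42, 19, 31, 16, 24, 21, 9, 5, 36, 11, 1, 15, 17, 4]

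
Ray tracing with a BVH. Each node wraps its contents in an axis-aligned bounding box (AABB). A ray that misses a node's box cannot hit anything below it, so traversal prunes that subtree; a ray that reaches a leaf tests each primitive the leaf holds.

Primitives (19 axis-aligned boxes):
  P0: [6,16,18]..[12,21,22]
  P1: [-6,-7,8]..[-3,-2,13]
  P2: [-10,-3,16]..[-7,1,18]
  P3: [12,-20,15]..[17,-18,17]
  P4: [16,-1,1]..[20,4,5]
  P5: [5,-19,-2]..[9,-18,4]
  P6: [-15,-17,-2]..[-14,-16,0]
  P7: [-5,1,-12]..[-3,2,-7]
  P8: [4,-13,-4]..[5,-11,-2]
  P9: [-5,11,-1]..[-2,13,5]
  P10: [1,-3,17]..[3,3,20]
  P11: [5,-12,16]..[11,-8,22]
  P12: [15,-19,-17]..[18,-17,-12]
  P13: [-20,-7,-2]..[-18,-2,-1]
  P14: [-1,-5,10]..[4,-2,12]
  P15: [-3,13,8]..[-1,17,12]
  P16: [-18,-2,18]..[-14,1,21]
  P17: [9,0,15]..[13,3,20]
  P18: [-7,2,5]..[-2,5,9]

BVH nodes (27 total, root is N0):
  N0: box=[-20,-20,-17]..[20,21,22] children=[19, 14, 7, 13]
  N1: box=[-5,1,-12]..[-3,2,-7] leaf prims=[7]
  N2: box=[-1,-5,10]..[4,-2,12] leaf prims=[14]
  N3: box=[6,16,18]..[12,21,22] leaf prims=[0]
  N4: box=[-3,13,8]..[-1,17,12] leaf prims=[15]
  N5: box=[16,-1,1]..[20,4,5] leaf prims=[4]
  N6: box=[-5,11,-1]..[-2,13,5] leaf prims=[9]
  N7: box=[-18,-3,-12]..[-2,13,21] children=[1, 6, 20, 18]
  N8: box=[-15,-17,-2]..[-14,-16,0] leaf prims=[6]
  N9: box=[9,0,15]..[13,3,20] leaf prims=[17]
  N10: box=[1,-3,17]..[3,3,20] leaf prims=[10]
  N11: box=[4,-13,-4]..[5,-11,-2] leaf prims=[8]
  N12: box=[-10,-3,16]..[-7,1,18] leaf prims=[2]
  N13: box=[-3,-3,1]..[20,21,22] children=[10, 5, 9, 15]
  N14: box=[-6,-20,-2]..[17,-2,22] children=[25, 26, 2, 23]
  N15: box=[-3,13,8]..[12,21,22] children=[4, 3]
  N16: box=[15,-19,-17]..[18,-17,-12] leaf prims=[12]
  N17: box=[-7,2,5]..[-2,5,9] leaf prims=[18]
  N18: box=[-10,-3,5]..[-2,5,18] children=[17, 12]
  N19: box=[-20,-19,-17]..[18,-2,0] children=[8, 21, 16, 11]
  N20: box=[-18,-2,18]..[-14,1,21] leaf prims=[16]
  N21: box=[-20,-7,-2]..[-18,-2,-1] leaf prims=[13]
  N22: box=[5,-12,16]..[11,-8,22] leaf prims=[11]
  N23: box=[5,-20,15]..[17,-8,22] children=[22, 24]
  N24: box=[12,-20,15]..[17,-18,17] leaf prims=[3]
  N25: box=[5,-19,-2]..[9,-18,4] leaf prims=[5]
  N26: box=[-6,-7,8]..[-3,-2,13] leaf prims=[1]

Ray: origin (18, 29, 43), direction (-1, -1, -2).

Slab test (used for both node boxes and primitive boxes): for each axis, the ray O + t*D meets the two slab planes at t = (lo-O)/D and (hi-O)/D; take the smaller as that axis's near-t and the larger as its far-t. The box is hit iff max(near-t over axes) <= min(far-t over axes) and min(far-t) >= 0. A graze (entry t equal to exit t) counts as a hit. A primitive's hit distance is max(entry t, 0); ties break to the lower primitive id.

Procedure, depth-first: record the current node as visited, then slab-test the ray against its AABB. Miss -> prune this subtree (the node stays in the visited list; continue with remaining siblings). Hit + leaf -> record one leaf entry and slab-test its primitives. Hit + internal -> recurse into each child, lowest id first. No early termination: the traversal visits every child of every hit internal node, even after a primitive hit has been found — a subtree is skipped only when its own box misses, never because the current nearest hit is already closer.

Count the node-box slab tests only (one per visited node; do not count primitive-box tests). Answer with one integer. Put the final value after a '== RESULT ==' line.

Trace the traversal:
N0 x:[-2,38] y:[8,49] z:[21/2,30] -> hit [21/2,30], descend [7, 13, 14, 19]
  N7 x:[20,36] y:[16,32] z:[11,55/2] -> hit [20,55/2], descend [1, 6, 18, 20]
    N1 x:[21,23] y:[27,28] z:[25,55/2] -> miss, prune
    N6 x:[20,23] y:[16,18] z:[19,22] -> miss, prune
    N18 x:[20,28] y:[24,32] z:[25/2,19] -> miss, prune
    N20 x:[32,36] y:[28,31] z:[11,25/2] -> miss, prune
  N13 x:[-2,21] y:[8,32] z:[21/2,21] -> hit [21/2,21], descend [5, 9, 10, 15]
    N5 x:[-2,2] y:[25,30] z:[19,21] -> miss, prune
    N9 x:[5,9] y:[26,29] z:[23/2,14] -> miss, prune
    N10 x:[15,17] y:[26,32] z:[23/2,13] -> miss, prune
    N15 x:[6,21] y:[8,16] z:[21/2,35/2] -> hit [21/2,16], descend [3, 4]
      N3 x:[6,12] y:[8,13] z:[21/2,25/2] -> hit [21/2,12] leaf, test {P0@t=21/2}
      N4 x:[19,21] y:[12,16] z:[31/2,35/2] -> miss, prune
  N14 x:[1,24] y:[31,49] z:[21/2,45/2] -> miss, prune
  N19 x:[0,38] y:[31,48] z:[43/2,30] -> miss, prune

order=[0, 7, 1, 6, 18, 20, 13, 5, 9, 10, 15, 3, 4, 14, 19]  |boxes|=15  |leaves|=1  hit=P0

== RESULT ==
15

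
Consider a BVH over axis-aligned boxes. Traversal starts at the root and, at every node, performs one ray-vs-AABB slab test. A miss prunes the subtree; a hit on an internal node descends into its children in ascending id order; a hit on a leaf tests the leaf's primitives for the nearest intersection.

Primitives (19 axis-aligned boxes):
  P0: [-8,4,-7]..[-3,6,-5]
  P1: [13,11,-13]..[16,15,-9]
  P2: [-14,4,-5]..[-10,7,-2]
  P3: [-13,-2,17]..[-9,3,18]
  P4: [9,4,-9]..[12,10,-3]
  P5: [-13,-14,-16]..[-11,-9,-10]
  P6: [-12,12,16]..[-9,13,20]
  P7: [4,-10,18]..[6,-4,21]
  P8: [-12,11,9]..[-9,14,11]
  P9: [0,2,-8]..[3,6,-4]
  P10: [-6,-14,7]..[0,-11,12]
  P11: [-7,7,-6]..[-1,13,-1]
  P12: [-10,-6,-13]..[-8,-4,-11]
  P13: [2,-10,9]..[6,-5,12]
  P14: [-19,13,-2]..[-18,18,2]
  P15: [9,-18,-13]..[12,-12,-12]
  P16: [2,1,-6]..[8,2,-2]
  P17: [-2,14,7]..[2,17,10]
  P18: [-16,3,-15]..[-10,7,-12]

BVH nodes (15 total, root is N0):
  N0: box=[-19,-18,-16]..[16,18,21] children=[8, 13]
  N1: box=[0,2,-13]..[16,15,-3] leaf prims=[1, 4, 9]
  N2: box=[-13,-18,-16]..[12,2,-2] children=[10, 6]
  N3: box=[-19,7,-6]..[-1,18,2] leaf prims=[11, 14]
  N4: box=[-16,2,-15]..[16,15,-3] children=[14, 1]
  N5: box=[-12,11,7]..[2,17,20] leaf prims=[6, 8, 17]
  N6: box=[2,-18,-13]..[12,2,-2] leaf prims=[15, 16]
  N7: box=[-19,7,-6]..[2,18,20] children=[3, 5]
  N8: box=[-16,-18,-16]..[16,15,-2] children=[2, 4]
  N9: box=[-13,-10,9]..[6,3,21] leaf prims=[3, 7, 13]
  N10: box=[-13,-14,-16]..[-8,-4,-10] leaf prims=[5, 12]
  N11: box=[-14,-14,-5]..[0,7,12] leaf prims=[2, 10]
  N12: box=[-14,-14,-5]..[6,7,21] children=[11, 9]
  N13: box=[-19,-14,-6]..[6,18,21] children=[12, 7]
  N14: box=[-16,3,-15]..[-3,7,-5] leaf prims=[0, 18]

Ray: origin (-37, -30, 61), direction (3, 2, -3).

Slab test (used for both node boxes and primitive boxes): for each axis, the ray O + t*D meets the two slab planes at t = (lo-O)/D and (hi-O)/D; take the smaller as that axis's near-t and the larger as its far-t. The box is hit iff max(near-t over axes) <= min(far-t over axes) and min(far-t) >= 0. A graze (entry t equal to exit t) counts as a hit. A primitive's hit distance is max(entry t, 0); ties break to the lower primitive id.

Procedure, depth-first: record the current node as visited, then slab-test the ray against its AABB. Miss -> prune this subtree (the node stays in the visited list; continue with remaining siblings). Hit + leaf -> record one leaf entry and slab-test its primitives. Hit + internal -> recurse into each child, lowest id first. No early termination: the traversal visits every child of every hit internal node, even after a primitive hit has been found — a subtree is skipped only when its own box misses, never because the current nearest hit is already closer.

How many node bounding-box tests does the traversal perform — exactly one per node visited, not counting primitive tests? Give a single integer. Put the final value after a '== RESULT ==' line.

Traverse from the root:
N0 x:[6,53/3] y:[6,24] z:[40/3,77/3] -> hit [40/3,53/3], descend [8, 13]
  N8 x:[7,53/3] y:[6,45/2] z:[21,77/3] -> miss, prune
  N13 x:[6,43/3] y:[8,24] z:[40/3,67/3] -> hit [40/3,43/3], descend [7, 12]
    N7 x:[6,13] y:[37/2,24] z:[41/3,67/3] -> miss, prune
    N12 x:[23/3,43/3] y:[8,37/2] z:[40/3,22] -> hit [40/3,43/3], descend [9, 11]
      N9 x:[8,43/3] y:[10,33/2] z:[40/3,52/3] -> hit [40/3,43/3] leaf, test {P3(miss), P7(miss), P13(miss)}
      N11 x:[23/3,37/3] y:[8,37/2] z:[49/3,22] -> miss, prune

order=[0, 8, 13, 7, 12, 9, 11]  |boxes|=7  |leaves|=1  hit=miss

== RESULT ==
7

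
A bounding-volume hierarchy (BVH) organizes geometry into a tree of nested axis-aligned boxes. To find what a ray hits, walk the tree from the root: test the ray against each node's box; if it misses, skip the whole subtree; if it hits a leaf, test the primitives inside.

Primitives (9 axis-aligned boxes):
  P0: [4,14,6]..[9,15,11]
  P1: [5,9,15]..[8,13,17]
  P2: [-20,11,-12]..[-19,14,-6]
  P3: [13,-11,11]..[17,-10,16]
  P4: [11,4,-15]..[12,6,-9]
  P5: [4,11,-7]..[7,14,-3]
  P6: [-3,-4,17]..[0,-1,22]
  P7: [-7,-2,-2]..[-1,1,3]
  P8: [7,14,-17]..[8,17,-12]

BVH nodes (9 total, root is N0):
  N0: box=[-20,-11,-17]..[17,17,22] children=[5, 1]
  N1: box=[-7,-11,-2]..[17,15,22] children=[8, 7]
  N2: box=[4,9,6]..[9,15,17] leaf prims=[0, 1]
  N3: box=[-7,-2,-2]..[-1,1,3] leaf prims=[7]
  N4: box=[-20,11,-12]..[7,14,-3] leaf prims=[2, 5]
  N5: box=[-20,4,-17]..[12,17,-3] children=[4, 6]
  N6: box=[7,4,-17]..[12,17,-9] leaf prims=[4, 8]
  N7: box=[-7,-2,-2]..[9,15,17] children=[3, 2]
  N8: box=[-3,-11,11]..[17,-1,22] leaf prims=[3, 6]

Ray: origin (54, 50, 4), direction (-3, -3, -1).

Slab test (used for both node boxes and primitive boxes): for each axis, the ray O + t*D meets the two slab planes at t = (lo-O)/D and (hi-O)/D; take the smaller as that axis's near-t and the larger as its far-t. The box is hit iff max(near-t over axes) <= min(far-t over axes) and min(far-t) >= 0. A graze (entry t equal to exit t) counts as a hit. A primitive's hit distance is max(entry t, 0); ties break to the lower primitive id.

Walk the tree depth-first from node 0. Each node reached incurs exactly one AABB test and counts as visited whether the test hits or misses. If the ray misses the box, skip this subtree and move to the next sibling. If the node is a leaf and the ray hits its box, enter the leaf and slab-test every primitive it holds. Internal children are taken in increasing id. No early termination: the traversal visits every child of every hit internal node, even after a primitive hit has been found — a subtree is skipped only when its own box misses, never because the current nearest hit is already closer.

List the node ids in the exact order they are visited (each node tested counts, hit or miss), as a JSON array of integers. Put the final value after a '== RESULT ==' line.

Walk:
N0 x:[37/3,74/3] y:[11,61/3] z:[-18,21] -> hit [37/3,61/3], descend [1, 5]
  N1 x:[37/3,61/3] y:[35/3,61/3] z:[-18,6] -> miss, prune
  N5 x:[14,74/3] y:[11,46/3] z:[7,21] -> hit [14,46/3], descend [4, 6]
    N4 x:[47/3,74/3] y:[12,13] z:[7,16] -> miss, prune
    N6 x:[14,47/3] y:[11,46/3] z:[13,21] -> hit [14,46/3] leaf, test {P4(miss), P8(miss)}

5 AABB tests over nodes [0, 1, 5, 4, 6]; 1 leaf entered; closest miss.

== RESULT ==
[0, 1, 5, 4, 6]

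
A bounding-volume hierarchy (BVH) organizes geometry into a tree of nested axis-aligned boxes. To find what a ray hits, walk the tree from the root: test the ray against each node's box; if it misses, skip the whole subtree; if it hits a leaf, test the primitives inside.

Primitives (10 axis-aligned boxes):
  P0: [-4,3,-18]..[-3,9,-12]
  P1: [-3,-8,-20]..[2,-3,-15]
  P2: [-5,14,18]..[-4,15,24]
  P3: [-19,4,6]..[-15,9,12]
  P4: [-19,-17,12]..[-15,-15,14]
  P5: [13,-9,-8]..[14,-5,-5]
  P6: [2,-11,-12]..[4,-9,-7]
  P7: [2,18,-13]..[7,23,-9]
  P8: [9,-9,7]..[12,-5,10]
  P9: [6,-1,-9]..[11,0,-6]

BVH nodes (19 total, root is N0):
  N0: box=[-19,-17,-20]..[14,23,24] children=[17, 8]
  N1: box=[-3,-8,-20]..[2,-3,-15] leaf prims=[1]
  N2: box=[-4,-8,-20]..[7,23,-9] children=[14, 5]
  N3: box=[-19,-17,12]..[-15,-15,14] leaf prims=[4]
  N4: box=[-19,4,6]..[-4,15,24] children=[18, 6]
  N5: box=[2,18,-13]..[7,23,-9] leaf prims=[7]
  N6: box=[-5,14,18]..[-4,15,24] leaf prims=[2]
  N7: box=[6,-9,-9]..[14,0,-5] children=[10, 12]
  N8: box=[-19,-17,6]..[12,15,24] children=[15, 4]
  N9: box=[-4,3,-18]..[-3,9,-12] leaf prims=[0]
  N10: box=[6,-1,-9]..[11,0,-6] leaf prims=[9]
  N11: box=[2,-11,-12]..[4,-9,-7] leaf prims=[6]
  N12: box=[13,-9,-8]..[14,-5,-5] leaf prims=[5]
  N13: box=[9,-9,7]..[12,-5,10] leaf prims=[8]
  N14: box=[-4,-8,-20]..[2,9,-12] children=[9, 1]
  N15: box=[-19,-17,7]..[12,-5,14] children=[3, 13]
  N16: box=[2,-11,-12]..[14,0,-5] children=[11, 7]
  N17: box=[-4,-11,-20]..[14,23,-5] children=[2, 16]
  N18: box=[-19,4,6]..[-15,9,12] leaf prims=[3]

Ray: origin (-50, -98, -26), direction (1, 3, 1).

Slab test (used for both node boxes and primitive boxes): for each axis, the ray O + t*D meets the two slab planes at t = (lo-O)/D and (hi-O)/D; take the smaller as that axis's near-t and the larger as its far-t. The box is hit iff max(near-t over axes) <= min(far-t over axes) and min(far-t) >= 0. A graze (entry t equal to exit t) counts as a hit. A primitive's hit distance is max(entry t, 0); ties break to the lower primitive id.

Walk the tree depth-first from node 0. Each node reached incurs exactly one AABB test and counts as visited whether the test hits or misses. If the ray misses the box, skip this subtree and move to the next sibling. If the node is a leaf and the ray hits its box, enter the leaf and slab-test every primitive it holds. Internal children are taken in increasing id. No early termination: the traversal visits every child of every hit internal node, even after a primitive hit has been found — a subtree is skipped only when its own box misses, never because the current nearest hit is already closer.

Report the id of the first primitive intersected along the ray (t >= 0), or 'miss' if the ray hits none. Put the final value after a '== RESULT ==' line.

Walk:
N0 x:[31,64] y:[27,121/3] z:[6,50] -> hit [31,121/3], descend [8, 17]
  N8 x:[31,62] y:[27,113/3] z:[32,50] -> hit [32,113/3], descend [4, 15]
    N4 x:[31,46] y:[34,113/3] z:[32,50] -> hit [34,113/3], descend [6, 18]
      N6 x:[45,46] y:[112/3,113/3] z:[44,50] -> miss, prune
      N18 x:[31,35] y:[34,107/3] z:[32,38] -> hit [34,35] leaf, test {P3@t=34}
    N15 x:[31,62] y:[27,31] z:[33,40] -> miss, prune
  N17 x:[46,64] y:[29,121/3] z:[6,21] -> miss, prune

Visited [0, 8, 4, 6, 18, 15, 17]. Tests: 7 box, 1 leaf. Nearest: P3.

== RESULT ==
3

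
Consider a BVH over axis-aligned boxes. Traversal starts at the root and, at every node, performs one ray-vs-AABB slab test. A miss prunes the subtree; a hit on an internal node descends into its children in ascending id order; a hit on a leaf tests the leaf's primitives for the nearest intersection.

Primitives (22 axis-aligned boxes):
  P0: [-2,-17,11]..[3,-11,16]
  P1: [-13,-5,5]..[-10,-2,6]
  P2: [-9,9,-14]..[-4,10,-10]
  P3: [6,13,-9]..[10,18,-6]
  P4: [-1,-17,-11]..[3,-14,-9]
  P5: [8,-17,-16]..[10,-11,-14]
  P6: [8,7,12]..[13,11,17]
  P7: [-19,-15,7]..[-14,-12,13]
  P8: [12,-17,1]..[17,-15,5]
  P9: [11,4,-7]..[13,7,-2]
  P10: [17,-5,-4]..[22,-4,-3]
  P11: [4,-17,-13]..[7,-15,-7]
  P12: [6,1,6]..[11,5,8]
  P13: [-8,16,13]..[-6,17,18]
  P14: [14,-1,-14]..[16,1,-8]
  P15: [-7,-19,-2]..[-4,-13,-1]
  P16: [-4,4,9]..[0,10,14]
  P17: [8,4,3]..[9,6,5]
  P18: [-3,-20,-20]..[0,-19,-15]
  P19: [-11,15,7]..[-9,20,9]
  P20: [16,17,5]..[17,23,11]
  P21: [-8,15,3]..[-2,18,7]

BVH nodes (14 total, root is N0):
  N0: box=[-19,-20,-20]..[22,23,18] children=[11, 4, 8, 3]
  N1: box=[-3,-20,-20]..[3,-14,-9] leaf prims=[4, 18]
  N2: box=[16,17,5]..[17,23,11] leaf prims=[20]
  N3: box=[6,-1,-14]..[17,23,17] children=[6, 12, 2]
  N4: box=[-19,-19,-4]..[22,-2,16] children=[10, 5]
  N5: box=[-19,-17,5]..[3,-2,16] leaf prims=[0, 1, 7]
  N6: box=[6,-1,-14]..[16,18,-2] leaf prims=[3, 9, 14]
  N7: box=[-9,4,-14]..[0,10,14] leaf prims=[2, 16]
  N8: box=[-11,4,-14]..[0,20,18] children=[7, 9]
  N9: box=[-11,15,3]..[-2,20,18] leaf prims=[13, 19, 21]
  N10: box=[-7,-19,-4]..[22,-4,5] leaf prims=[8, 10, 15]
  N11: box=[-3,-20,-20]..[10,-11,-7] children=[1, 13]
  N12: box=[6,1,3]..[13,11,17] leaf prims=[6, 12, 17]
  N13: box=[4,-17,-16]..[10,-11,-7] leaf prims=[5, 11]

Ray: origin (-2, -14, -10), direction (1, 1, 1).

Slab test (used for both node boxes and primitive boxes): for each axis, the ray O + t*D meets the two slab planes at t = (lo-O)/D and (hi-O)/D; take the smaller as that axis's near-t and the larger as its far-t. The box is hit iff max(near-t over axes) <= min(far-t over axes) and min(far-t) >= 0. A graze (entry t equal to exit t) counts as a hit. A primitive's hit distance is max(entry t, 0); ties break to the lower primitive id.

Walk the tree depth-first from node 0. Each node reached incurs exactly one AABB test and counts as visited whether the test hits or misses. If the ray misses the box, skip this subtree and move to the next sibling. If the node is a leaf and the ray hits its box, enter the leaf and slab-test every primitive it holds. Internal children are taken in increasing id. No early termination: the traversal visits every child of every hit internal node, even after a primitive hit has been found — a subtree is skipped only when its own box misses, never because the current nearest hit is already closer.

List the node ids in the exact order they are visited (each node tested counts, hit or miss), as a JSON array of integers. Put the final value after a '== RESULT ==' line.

Traverse from the root:
N0 x:[-17,24] y:[-6,37] z:[-10,28] -> hit [-6,24], descend [3, 4, 8, 11]
  N3 x:[8,19] y:[13,37] z:[-4,27] -> hit [13,19], descend [2, 6, 12]
    N2 x:[18,19] y:[31,37] z:[15,21] -> miss, prune
    N6 x:[8,18] y:[13,32] z:[-4,8] -> miss, prune
    N12 x:[8,15] y:[15,25] z:[13,27] -> hit [15,15] leaf, test {P6(miss), P12(miss), P17(miss)}
  N4 x:[-17,24] y:[-5,12] z:[6,26] -> hit [6,12], descend [5, 10]
    N5 x:[-17,5] y:[-3,12] z:[15,26] -> miss, prune
    N10 x:[-5,24] y:[-5,10] z:[6,15] -> hit [6,10] leaf, test {P8(miss), P10(miss), P15(miss)}
  N8 x:[-9,2] y:[18,34] z:[-4,28] -> miss, prune
  N11 x:[-1,12] y:[-6,3] z:[-10,3] -> hit [-1,3], descend [1, 13]
    N1 x:[-1,5] y:[-6,0] z:[-10,1] -> hit [-1,0] leaf, test {P4(miss), P18(miss)}
    N13 x:[6,12] y:[-3,3] z:[-6,3] -> miss, prune

order=[0, 3, 2, 6, 12, 4, 5, 10, 8, 11, 1, 13]  |boxes|=12  |leaves|=3  hit=miss

== RESULT ==
[0, 3, 2, 6, 12, 4, 5, 10, 8, 11, 1, 13]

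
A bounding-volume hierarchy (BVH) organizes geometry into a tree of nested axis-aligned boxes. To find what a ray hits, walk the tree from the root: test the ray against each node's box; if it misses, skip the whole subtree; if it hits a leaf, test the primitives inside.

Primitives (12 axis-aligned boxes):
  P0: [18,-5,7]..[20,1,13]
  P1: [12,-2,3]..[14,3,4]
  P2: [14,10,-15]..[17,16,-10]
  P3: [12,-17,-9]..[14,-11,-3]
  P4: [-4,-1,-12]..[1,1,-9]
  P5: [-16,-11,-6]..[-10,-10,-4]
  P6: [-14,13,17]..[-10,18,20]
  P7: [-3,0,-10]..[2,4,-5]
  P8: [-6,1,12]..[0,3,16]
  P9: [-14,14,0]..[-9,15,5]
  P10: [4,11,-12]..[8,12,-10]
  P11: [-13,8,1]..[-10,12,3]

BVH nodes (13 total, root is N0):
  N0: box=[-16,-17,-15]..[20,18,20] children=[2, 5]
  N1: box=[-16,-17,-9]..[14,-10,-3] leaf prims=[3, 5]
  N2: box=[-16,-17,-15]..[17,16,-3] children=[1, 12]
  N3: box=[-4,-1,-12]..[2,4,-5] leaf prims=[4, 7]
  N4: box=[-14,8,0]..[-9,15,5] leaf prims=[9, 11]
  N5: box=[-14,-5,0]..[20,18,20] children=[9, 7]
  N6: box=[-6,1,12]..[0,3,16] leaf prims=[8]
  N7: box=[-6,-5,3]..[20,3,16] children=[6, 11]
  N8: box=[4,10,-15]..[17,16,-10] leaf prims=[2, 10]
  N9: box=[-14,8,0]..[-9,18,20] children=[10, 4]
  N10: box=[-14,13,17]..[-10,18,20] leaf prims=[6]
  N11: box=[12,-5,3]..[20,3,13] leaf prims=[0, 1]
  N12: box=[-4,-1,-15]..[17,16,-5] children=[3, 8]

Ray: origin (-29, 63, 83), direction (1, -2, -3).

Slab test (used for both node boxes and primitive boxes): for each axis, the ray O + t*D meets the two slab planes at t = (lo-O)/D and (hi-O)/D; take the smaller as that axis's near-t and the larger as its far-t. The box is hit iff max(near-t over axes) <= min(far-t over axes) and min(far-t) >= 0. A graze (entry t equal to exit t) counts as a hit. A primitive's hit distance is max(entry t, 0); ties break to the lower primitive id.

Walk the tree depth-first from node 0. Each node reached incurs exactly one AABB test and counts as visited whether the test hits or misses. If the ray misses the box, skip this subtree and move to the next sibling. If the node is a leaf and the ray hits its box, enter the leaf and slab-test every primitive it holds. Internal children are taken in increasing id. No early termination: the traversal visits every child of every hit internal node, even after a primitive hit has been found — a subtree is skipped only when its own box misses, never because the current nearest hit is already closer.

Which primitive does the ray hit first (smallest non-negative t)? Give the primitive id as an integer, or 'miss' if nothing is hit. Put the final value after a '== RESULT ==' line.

Walk:
N0 x:[13,49] y:[45/2,40] z:[21,98/3] -> hit [45/2,98/3], descend [2, 5]
  N2 x:[13,46] y:[47/2,40] z:[86/3,98/3] -> hit [86/3,98/3], descend [1, 12]
    N1 x:[13,43] y:[73/2,40] z:[86/3,92/3] -> miss, prune
    N12 x:[25,46] y:[47/2,32] z:[88/3,98/3] -> hit [88/3,32], descend [3, 8]
      N3 x:[25,31] y:[59/2,32] z:[88/3,95/3] -> hit [59/2,31] leaf, test {P4(miss), P7@t=59/2}
      N8 x:[33,46] y:[47/2,53/2] z:[31,98/3] -> miss, prune
  N5 x:[15,49] y:[45/2,34] z:[21,83/3] -> hit [45/2,83/3], descend [7, 9]
    N7 x:[23,49] y:[30,34] z:[67/3,80/3] -> miss, prune
    N9 x:[15,20] y:[45/2,55/2] z:[21,83/3] -> miss, prune

order=[0, 2, 1, 12, 3, 8, 5, 7, 9]  |boxes|=9  |leaves|=1  hit=P7

== RESULT ==
7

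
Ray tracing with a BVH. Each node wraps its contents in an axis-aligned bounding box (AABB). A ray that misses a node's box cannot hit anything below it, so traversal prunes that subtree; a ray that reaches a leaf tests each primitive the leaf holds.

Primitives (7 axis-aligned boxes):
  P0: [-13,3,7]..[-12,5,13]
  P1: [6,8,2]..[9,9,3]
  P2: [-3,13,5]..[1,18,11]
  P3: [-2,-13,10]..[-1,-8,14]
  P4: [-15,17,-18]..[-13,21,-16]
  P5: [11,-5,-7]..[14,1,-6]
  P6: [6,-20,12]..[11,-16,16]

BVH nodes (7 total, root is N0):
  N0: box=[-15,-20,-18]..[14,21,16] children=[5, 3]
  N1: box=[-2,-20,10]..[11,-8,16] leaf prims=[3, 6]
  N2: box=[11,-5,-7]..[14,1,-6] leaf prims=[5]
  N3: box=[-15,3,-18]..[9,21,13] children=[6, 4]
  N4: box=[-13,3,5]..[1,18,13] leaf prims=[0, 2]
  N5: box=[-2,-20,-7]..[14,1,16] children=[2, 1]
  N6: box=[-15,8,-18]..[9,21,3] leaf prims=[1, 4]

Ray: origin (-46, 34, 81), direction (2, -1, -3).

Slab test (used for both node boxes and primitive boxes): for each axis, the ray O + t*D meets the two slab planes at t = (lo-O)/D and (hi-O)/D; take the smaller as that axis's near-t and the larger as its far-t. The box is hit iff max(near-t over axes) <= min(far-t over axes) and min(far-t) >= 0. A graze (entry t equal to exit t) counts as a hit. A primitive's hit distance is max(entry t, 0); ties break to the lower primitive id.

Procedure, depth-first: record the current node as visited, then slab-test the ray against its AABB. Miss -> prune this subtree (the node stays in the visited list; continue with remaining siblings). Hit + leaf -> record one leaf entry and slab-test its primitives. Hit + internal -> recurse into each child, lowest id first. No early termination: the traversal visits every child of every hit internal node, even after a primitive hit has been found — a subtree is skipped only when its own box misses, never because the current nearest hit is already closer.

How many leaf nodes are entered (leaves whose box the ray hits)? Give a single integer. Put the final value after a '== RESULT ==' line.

Trace the traversal:
N0 x:[31/2,30] y:[13,54] z:[65/3,33] -> hit [65/3,30], descend [3, 5]
  N3 x:[31/2,55/2] y:[13,31] z:[68/3,33] -> hit [68/3,55/2], descend [4, 6]
    N4 x:[33/2,47/2] y:[16,31] z:[68/3,76/3] -> hit [68/3,47/2] leaf, test {P0(miss), P2(miss)}
    N6 x:[31/2,55/2] y:[13,26] z:[26,33] -> hit [26,26] leaf, test {P1@t=26, P4(miss)}
  N5 x:[22,30] y:[33,54] z:[65/3,88/3] -> miss, prune

Summary -> nodes [0, 3, 4, 6, 5]; box-tests=5; leaf-entries=2; first=P1

== RESULT ==
2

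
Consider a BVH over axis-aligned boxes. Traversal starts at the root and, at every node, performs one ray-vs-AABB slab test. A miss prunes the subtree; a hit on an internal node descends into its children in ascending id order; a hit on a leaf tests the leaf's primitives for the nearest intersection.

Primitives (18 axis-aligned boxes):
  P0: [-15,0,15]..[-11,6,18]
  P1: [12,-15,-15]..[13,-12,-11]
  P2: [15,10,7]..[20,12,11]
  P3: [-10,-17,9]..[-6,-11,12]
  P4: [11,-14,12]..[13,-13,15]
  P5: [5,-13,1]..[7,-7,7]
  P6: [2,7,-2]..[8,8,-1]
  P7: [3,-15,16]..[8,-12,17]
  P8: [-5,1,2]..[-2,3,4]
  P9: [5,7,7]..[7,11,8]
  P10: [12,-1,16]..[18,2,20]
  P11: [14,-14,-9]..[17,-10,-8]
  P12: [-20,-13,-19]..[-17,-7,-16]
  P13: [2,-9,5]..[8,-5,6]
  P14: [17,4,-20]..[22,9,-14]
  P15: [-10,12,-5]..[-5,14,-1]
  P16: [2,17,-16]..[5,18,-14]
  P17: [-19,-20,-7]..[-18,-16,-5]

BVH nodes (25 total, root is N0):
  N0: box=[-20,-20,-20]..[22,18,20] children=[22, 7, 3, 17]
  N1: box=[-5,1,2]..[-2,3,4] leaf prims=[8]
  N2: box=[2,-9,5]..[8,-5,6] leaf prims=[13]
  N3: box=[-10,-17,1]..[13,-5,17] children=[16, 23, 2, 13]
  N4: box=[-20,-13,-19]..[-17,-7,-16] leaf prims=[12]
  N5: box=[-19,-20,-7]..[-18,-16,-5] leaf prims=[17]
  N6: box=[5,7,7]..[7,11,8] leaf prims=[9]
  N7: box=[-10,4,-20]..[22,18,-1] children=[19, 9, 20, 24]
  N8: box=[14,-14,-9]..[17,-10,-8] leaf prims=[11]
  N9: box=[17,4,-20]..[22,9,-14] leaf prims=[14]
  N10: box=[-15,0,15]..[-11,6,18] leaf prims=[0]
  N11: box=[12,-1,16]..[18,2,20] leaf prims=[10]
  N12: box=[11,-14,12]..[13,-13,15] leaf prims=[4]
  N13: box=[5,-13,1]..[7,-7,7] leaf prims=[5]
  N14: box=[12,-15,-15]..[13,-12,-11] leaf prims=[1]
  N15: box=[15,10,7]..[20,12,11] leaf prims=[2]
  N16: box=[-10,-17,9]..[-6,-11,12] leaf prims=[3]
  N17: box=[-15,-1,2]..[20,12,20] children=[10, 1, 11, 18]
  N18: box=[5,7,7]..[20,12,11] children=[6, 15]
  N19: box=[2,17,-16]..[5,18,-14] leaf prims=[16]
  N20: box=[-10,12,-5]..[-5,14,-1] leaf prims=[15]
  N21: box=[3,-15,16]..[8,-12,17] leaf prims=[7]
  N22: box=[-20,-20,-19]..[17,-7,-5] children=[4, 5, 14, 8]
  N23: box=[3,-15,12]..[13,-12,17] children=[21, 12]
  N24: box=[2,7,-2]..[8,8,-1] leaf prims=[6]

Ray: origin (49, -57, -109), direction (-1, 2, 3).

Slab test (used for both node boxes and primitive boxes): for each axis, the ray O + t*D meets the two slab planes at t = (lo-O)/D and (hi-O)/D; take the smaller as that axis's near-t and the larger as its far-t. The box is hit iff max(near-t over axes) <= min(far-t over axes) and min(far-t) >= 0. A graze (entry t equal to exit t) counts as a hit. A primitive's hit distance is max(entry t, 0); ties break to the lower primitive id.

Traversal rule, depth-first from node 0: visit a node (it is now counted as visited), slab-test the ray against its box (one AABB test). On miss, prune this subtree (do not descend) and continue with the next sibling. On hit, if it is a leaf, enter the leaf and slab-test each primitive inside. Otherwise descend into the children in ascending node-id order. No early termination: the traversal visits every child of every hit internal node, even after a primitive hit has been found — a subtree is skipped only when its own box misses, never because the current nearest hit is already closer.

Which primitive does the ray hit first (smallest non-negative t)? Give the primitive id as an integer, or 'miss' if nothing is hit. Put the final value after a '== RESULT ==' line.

Trace the traversal:
N0 x:[27,69] y:[37/2,75/2] z:[89/3,43] -> hit [89/3,75/2], descend [3, 7, 17, 22]
  N3 x:[36,59] y:[20,26] z:[110/3,42] -> miss, prune
  N7 x:[27,59] y:[61/2,75/2] z:[89/3,36] -> hit [61/2,36], descend [9, 19, 20, 24]
    N9 x:[27,32] y:[61/2,33] z:[89/3,95/3] -> hit [61/2,95/3] leaf, test {P14@t=61/2}
    N19 x:[44,47] y:[37,75/2] z:[31,95/3] -> miss, prune
    N20 x:[54,59] y:[69/2,71/2] z:[104/3,36] -> miss, prune
    N24 x:[41,47] y:[32,65/2] z:[107/3,36] -> miss, prune
  N17 x:[29,64] y:[28,69/2] z:[37,43] -> miss, prune
  N22 x:[32,69] y:[37/2,25] z:[30,104/3] -> miss, prune

Visited [0, 3, 7, 9, 19, 20, 24, 17, 22]. Tests: 9 box, 1 leaf. Nearest: P14.

== RESULT ==
14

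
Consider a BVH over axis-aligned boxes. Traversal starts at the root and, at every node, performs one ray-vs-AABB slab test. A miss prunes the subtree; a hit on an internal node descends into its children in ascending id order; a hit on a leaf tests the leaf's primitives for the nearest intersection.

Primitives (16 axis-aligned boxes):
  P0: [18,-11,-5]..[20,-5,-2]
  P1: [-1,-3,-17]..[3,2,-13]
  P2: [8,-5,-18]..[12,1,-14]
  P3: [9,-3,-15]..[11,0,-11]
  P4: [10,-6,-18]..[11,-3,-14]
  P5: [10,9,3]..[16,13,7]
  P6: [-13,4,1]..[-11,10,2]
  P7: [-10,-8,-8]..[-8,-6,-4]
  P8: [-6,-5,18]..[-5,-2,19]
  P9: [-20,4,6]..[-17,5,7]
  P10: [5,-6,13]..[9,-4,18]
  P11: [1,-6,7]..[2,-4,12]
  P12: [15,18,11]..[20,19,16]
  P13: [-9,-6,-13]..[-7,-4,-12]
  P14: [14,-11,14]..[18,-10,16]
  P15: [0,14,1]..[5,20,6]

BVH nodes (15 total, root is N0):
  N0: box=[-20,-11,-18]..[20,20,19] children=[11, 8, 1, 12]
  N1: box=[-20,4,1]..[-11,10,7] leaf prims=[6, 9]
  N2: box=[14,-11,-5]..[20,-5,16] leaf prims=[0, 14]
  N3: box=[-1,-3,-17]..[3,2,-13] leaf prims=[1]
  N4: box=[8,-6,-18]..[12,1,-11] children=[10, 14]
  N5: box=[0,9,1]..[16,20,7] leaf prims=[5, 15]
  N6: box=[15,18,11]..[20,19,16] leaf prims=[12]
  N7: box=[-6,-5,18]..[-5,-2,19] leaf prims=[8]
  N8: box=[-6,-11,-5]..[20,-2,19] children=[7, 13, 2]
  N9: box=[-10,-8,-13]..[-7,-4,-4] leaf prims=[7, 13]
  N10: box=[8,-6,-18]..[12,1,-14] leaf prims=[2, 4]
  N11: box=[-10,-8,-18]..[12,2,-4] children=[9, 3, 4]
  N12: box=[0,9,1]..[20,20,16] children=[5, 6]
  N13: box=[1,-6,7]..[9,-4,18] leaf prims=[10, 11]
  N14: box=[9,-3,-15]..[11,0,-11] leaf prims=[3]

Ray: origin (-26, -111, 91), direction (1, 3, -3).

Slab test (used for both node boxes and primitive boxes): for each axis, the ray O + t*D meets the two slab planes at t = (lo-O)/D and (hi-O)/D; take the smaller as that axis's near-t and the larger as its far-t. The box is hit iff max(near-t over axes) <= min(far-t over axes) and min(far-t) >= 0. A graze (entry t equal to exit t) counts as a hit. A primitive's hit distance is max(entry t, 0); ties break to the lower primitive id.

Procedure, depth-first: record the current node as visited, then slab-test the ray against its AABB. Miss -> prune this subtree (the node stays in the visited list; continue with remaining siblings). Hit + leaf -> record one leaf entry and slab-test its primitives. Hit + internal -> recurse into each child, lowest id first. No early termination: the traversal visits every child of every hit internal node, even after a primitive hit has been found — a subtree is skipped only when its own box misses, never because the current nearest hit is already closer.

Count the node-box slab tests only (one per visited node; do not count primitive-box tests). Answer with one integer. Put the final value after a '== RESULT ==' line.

Traverse from the root:
N0 x:[6,46] y:[100/3,131/3] z:[24,109/3] -> hit [100/3,109/3], descend [1, 8, 11, 12]
  N1 x:[6,15] y:[115/3,121/3] z:[28,30] -> miss, prune
  N8 x:[20,46] y:[100/3,109/3] z:[24,32] -> miss, prune
  N11 x:[16,38] y:[103/3,113/3] z:[95/3,109/3] -> hit [103/3,109/3], descend [3, 4, 9]
    N3 x:[25,29] y:[36,113/3] z:[104/3,36] -> miss, prune
    N4 x:[34,38] y:[35,112/3] z:[34,109/3] -> hit [35,109/3], descend [10, 14]
      N10 x:[34,38] y:[35,112/3] z:[35,109/3] -> hit [35,109/3] leaf, test {P2@t=106/3, P4@t=36}
      N14 x:[35,37] y:[36,37] z:[34,106/3] -> miss, prune
    N9 x:[16,19] y:[103/3,107/3] z:[95/3,104/3] -> miss, prune
  N12 x:[26,46] y:[40,131/3] z:[25,30] -> miss, prune

Summary -> nodes [0, 1, 8, 11, 3, 4, 10, 14, 9, 12]; box-tests=10; leaf-entries=1; first=P2

== RESULT ==
10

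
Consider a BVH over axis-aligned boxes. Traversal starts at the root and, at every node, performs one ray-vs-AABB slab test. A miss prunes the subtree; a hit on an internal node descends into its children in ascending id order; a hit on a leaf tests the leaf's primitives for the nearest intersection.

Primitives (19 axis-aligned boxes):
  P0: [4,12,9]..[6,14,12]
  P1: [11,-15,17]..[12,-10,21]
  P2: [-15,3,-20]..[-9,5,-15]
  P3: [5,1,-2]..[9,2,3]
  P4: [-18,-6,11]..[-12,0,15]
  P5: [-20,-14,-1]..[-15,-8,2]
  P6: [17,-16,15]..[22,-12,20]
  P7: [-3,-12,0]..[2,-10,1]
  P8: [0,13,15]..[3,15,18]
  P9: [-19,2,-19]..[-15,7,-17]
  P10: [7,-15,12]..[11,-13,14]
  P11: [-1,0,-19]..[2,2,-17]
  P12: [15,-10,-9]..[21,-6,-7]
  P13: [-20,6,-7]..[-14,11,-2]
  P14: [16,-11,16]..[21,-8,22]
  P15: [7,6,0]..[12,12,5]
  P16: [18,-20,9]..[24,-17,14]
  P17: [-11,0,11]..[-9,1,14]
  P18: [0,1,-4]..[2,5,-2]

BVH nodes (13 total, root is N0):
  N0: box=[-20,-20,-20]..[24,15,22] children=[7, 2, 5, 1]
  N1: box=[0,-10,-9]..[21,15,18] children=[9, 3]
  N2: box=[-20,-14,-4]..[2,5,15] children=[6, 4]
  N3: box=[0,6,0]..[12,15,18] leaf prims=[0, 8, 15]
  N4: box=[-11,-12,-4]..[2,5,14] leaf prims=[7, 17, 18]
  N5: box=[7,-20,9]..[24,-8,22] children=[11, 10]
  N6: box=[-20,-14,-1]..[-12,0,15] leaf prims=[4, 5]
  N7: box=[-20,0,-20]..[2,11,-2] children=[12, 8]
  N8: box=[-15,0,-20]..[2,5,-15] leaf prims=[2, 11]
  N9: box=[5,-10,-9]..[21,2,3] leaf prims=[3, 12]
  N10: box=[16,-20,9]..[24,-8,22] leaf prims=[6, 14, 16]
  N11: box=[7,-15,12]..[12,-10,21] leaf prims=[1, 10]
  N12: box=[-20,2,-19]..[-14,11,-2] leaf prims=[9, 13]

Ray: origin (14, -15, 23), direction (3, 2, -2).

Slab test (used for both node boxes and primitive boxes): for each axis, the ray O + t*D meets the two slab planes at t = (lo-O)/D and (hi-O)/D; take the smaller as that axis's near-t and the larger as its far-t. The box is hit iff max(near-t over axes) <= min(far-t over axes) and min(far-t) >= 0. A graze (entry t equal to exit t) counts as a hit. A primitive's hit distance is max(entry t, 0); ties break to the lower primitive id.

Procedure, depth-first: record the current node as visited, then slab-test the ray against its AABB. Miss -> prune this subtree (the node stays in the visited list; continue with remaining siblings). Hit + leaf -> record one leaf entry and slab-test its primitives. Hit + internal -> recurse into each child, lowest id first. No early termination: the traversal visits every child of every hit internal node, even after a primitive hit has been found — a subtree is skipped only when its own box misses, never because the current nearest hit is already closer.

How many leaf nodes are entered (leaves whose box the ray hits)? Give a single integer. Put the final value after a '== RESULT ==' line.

Walk:
N0 x:[-34/3,10/3] y:[-5/2,15] z:[1/2,43/2] -> hit [1/2,10/3], descend [1, 2, 5, 7]
  N1 x:[-14/3,7/3] y:[5/2,15] z:[5/2,16] -> miss, prune
  N2 x:[-34/3,-4] y:[1/2,10] z:[4,27/2] -> miss, prune
  N5 x:[-7/3,10/3] y:[-5/2,7/2] z:[1/2,7] -> hit [1/2,10/3], descend [10, 11]
    N10 x:[2/3,10/3] y:[-5/2,7/2] z:[1/2,7] -> hit [2/3,10/3] leaf, test {P6@t=3/2, P14@t=2, P16(miss)}
    N11 x:[-7/3,-2/3] y:[0,5/2] z:[1,11/2] -> miss, prune
  N7 x:[-34/3,-4] y:[15/2,13] z:[25/2,43/2] -> miss, prune

Summary -> nodes [0, 1, 2, 5, 10, 11, 7]; box-tests=7; leaf-entries=1; first=P6

== RESULT ==
1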